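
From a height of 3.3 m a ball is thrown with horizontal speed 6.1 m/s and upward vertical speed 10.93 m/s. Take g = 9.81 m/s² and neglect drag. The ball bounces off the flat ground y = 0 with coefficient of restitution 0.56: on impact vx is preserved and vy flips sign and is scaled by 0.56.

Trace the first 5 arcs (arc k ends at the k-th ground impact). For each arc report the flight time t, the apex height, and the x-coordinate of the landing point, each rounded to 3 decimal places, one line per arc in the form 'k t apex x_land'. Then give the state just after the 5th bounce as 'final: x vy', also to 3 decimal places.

1 2.498 9.389 15.236
2 1.550 2.944 24.688
3 0.868 0.923 29.982
4 0.486 0.290 32.946
5 0.272 0.091 34.606
final: 34.606 0.747

Arc 1: start y=3.300, vy=10.930 → t=2.498, apex=9.389, x_land=15.236, impact vy=-13.572
  bounce: vy ← 0.56·13.572 = 7.601
Arc 2: start y=0.000, vy=7.601 → t=1.550, apex=2.944, x_land=24.688, impact vy=-7.601
  bounce: vy ← 0.56·7.601 = 4.256
Arc 3: start y=0.000, vy=4.256 → t=0.868, apex=0.923, x_land=29.982, impact vy=-4.256
  bounce: vy ← 0.56·4.256 = 2.384
Arc 4: start y=0.000, vy=2.384 → t=0.486, apex=0.290, x_land=32.946, impact vy=-2.384
  bounce: vy ← 0.56·2.384 = 1.335
Arc 5: start y=0.000, vy=1.335 → t=0.272, apex=0.091, x_land=34.606, impact vy=-1.335
  bounce: vy ← 0.56·1.335 = 0.747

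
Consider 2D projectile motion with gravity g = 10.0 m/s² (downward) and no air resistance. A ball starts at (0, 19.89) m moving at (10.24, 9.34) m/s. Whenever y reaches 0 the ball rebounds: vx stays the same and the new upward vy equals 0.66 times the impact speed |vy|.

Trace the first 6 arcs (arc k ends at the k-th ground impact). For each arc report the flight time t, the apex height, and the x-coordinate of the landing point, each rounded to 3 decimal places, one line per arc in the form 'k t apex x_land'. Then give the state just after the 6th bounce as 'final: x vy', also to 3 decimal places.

Arc 1: start y=19.890, vy=9.340 → t=3.136, apex=24.252, x_land=32.116, impact vy=-22.024
  bounce: vy ← 0.66·22.024 = 14.536
Arc 2: start y=0.000, vy=14.536 → t=2.907, apex=10.564, x_land=61.885, impact vy=-14.536
  bounce: vy ← 0.66·14.536 = 9.593
Arc 3: start y=0.000, vy=9.593 → t=1.919, apex=4.602, x_land=81.532, impact vy=-9.593
  bounce: vy ← 0.66·9.593 = 6.332
Arc 4: start y=0.000, vy=6.332 → t=1.266, apex=2.005, x_land=94.500, impact vy=-6.332
  bounce: vy ← 0.66·6.332 = 4.179
Arc 5: start y=0.000, vy=4.179 → t=0.836, apex=0.873, x_land=103.058, impact vy=-4.179
  bounce: vy ← 0.66·4.179 = 2.758
Arc 6: start y=0.000, vy=2.758 → t=0.552, apex=0.380, x_land=108.707, impact vy=-2.758
  bounce: vy ← 0.66·2.758 = 1.820

1 3.136 24.252 32.116
2 2.907 10.564 61.885
3 1.919 4.602 81.532
4 1.266 2.005 94.500
5 0.836 0.873 103.058
6 0.552 0.380 108.707
final: 108.707 1.820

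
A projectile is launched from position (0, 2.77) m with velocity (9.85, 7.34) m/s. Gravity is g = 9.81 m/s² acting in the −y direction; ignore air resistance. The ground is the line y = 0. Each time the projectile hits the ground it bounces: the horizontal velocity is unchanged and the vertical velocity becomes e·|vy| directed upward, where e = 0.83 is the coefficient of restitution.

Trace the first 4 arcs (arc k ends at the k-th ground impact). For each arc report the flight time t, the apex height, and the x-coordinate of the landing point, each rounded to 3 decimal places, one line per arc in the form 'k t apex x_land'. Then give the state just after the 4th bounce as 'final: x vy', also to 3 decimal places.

1 1.809 5.516 17.815
2 1.760 3.800 35.155
3 1.461 2.618 49.547
4 1.213 1.803 61.492
final: 61.492 4.937

Arc 1: start y=2.770, vy=7.340 → t=1.809, apex=5.516, x_land=17.815, impact vy=-10.403
  bounce: vy ← 0.83·10.403 = 8.635
Arc 2: start y=0.000, vy=8.635 → t=1.760, apex=3.800, x_land=35.155, impact vy=-8.635
  bounce: vy ← 0.83·8.635 = 7.167
Arc 3: start y=0.000, vy=7.167 → t=1.461, apex=2.618, x_land=49.547, impact vy=-7.167
  bounce: vy ← 0.83·7.167 = 5.948
Arc 4: start y=0.000, vy=5.948 → t=1.213, apex=1.803, x_land=61.492, impact vy=-5.948
  bounce: vy ← 0.83·5.948 = 4.937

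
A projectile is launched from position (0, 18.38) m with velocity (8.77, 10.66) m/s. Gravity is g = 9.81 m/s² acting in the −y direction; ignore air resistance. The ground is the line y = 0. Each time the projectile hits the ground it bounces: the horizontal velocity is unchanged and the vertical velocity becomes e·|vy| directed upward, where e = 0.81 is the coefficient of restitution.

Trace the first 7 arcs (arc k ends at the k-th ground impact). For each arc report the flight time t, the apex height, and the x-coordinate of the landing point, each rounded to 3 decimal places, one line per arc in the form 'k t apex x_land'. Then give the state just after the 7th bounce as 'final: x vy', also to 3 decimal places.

Arc 1: start y=18.380, vy=10.660 → t=3.307, apex=24.172, x_land=28.998, impact vy=-21.777
  bounce: vy ← 0.81·21.777 = 17.640
Arc 2: start y=0.000, vy=17.640 → t=3.596, apex=15.859, x_land=60.538, impact vy=-17.640
  bounce: vy ← 0.81·17.640 = 14.288
Arc 3: start y=0.000, vy=14.288 → t=2.913, apex=10.405, x_land=86.084, impact vy=-14.288
  bounce: vy ← 0.81·14.288 = 11.573
Arc 4: start y=0.000, vy=11.573 → t=2.360, apex=6.827, x_land=106.777, impact vy=-11.573
  bounce: vy ← 0.81·11.573 = 9.374
Arc 5: start y=0.000, vy=9.374 → t=1.911, apex=4.479, x_land=123.538, impact vy=-9.374
  bounce: vy ← 0.81·9.374 = 7.593
Arc 6: start y=0.000, vy=7.593 → t=1.548, apex=2.939, x_land=137.115, impact vy=-7.593
  bounce: vy ← 0.81·7.593 = 6.151
Arc 7: start y=0.000, vy=6.151 → t=1.254, apex=1.928, x_land=148.112, impact vy=-6.151
  bounce: vy ← 0.81·6.151 = 4.982

1 3.307 24.172 28.998
2 3.596 15.859 60.538
3 2.913 10.405 86.084
4 2.360 6.827 106.777
5 1.911 4.479 123.538
6 1.548 2.939 137.115
7 1.254 1.928 148.112
final: 148.112 4.982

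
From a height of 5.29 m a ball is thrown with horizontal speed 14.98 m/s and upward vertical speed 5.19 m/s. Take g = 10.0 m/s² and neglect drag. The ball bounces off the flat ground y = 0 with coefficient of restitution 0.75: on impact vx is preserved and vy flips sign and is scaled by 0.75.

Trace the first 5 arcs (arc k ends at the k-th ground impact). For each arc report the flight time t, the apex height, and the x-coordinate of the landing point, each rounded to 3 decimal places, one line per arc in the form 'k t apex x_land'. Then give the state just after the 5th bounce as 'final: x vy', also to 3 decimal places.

1 1.671 6.637 25.033
2 1.728 3.733 50.921
3 1.296 2.100 70.337
4 0.972 1.181 84.899
5 0.729 0.664 95.821
final: 95.821 2.734

Arc 1: start y=5.290, vy=5.190 → t=1.671, apex=6.637, x_land=25.033, impact vy=-11.521
  bounce: vy ← 0.75·11.521 = 8.641
Arc 2: start y=0.000, vy=8.641 → t=1.728, apex=3.733, x_land=50.921, impact vy=-8.641
  bounce: vy ← 0.75·8.641 = 6.481
Arc 3: start y=0.000, vy=6.481 → t=1.296, apex=2.100, x_land=70.337, impact vy=-6.481
  bounce: vy ← 0.75·6.481 = 4.860
Arc 4: start y=0.000, vy=4.860 → t=0.972, apex=1.181, x_land=84.899, impact vy=-4.860
  bounce: vy ← 0.75·4.860 = 3.645
Arc 5: start y=0.000, vy=3.645 → t=0.729, apex=0.664, x_land=95.821, impact vy=-3.645
  bounce: vy ← 0.75·3.645 = 2.734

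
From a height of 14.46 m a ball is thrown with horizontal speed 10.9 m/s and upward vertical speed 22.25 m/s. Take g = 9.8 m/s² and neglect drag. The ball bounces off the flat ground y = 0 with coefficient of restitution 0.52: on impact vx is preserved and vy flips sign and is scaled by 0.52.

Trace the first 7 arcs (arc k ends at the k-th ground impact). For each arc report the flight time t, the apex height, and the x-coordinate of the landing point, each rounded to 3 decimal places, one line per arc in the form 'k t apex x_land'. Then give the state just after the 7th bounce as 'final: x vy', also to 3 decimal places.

Arc 1: start y=14.460, vy=22.250 → t=5.117, apex=39.718, x_land=55.780, impact vy=-27.901
  bounce: vy ← 0.52·27.901 = 14.509
Arc 2: start y=0.000, vy=14.509 → t=2.961, apex=10.740, x_land=88.055, impact vy=-14.509
  bounce: vy ← 0.52·14.509 = 7.544
Arc 3: start y=0.000, vy=7.544 → t=1.540, apex=2.904, x_land=104.837, impact vy=-7.544
  bounce: vy ← 0.52·7.544 = 3.923
Arc 4: start y=0.000, vy=3.923 → t=0.801, apex=0.785, x_land=113.564, impact vy=-3.923
  bounce: vy ← 0.52·3.923 = 2.040
Arc 5: start y=0.000, vy=2.040 → t=0.416, apex=0.212, x_land=118.102, impact vy=-2.040
  bounce: vy ← 0.52·2.040 = 1.061
Arc 6: start y=0.000, vy=1.061 → t=0.216, apex=0.057, x_land=120.462, impact vy=-1.061
  bounce: vy ← 0.52·1.061 = 0.552
Arc 7: start y=0.000, vy=0.552 → t=0.113, apex=0.016, x_land=121.689, impact vy=-0.552
  bounce: vy ← 0.52·0.552 = 0.287

1 5.117 39.718 55.780
2 2.961 10.740 88.055
3 1.540 2.904 104.837
4 0.801 0.785 113.564
5 0.416 0.212 118.102
6 0.216 0.057 120.462
7 0.113 0.016 121.689
final: 121.689 0.287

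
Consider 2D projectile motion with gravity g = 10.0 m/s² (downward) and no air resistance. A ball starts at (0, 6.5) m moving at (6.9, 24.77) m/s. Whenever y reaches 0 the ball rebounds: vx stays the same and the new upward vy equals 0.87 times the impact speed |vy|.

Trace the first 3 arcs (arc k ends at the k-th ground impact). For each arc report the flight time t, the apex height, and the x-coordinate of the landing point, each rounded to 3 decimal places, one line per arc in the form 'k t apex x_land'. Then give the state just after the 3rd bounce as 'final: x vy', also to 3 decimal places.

1 5.204 37.178 35.906
2 4.745 28.140 68.644
3 4.128 21.299 97.127
final: 97.127 17.956

Arc 1: start y=6.500, vy=24.770 → t=5.204, apex=37.178, x_land=35.906, impact vy=-27.268
  bounce: vy ← 0.87·27.268 = 23.723
Arc 2: start y=0.000, vy=23.723 → t=4.745, apex=28.140, x_land=68.644, impact vy=-23.723
  bounce: vy ← 0.87·23.723 = 20.639
Arc 3: start y=0.000, vy=20.639 → t=4.128, apex=21.299, x_land=97.127, impact vy=-20.639
  bounce: vy ← 0.87·20.639 = 17.956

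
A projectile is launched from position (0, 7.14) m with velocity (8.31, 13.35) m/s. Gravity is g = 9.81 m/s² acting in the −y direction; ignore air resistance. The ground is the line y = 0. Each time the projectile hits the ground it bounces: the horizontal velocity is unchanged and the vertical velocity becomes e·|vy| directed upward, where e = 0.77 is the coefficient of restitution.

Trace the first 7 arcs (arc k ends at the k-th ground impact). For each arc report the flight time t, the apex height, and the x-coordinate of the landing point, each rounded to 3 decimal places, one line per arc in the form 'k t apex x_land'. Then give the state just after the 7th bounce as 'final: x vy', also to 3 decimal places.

1 3.180 16.224 26.422
2 2.801 9.619 49.696
3 2.157 5.703 67.618
4 1.661 3.381 81.417
5 1.279 2.005 92.042
6 0.985 1.189 100.224
7 0.758 0.705 106.524
final: 106.524 2.863

Arc 1: start y=7.140, vy=13.350 → t=3.180, apex=16.224, x_land=26.422, impact vy=-17.841
  bounce: vy ← 0.77·17.841 = 13.738
Arc 2: start y=0.000, vy=13.738 → t=2.801, apex=9.619, x_land=49.696, impact vy=-13.738
  bounce: vy ← 0.77·13.738 = 10.578
Arc 3: start y=0.000, vy=10.578 → t=2.157, apex=5.703, x_land=67.618, impact vy=-10.578
  bounce: vy ← 0.77·10.578 = 8.145
Arc 4: start y=0.000, vy=8.145 → t=1.661, apex=3.381, x_land=81.417, impact vy=-8.145
  bounce: vy ← 0.77·8.145 = 6.272
Arc 5: start y=0.000, vy=6.272 → t=1.279, apex=2.005, x_land=92.042, impact vy=-6.272
  bounce: vy ← 0.77·6.272 = 4.829
Arc 6: start y=0.000, vy=4.829 → t=0.985, apex=1.189, x_land=100.224, impact vy=-4.829
  bounce: vy ← 0.77·4.829 = 3.719
Arc 7: start y=0.000, vy=3.719 → t=0.758, apex=0.705, x_land=106.524, impact vy=-3.719
  bounce: vy ← 0.77·3.719 = 2.863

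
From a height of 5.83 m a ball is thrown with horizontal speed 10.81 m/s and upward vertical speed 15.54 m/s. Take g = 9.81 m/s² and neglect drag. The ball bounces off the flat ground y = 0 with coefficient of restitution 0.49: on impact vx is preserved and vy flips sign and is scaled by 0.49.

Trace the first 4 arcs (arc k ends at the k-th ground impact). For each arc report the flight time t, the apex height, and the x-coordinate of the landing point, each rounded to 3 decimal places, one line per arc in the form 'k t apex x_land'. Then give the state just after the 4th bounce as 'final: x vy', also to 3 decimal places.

1 3.507 18.138 37.912
2 1.885 4.355 58.284
3 0.923 1.046 68.266
4 0.452 0.251 73.157
final: 73.157 1.088

Arc 1: start y=5.830, vy=15.540 → t=3.507, apex=18.138, x_land=37.912, impact vy=-18.865
  bounce: vy ← 0.49·18.865 = 9.244
Arc 2: start y=0.000, vy=9.244 → t=1.885, apex=4.355, x_land=58.284, impact vy=-9.244
  bounce: vy ← 0.49·9.244 = 4.529
Arc 3: start y=0.000, vy=4.529 → t=0.923, apex=1.046, x_land=68.266, impact vy=-4.529
  bounce: vy ← 0.49·4.529 = 2.219
Arc 4: start y=0.000, vy=2.219 → t=0.452, apex=0.251, x_land=73.157, impact vy=-2.219
  bounce: vy ← 0.49·2.219 = 1.088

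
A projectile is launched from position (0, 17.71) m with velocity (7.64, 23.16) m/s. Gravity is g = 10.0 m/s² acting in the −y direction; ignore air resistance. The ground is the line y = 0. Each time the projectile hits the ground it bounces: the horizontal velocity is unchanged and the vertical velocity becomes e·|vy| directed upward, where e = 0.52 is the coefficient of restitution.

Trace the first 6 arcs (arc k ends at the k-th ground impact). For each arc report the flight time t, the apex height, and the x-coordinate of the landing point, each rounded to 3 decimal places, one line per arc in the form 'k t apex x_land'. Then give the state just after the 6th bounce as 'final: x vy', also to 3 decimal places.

1 5.300 44.529 40.494
2 3.104 12.041 64.206
3 1.614 3.256 76.536
4 0.839 0.880 82.948
5 0.436 0.238 86.282
6 0.227 0.064 88.015
final: 88.015 0.590

Arc 1: start y=17.710, vy=23.160 → t=5.300, apex=44.529, x_land=40.494, impact vy=-29.843
  bounce: vy ← 0.52·29.843 = 15.518
Arc 2: start y=0.000, vy=15.518 → t=3.104, apex=12.041, x_land=64.206, impact vy=-15.518
  bounce: vy ← 0.52·15.518 = 8.069
Arc 3: start y=0.000, vy=8.069 → t=1.614, apex=3.256, x_land=76.536, impact vy=-8.069
  bounce: vy ← 0.52·8.069 = 4.196
Arc 4: start y=0.000, vy=4.196 → t=0.839, apex=0.880, x_land=82.948, impact vy=-4.196
  bounce: vy ← 0.52·4.196 = 2.182
Arc 5: start y=0.000, vy=2.182 → t=0.436, apex=0.238, x_land=86.282, impact vy=-2.182
  bounce: vy ← 0.52·2.182 = 1.135
Arc 6: start y=0.000, vy=1.135 → t=0.227, apex=0.064, x_land=88.015, impact vy=-1.135
  bounce: vy ← 0.52·1.135 = 0.590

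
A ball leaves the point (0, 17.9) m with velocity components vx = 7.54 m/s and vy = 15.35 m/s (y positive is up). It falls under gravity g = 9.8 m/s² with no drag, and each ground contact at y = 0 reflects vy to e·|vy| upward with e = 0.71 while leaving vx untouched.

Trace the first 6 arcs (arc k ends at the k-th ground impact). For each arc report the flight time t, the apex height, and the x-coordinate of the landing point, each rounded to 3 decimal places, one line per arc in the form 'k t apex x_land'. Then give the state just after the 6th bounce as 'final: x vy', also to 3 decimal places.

Arc 1: start y=17.900, vy=15.350 → t=4.037, apex=29.922, x_land=30.442, impact vy=-24.217
  bounce: vy ← 0.71·24.217 = 17.194
Arc 2: start y=0.000, vy=17.194 → t=3.509, apex=15.083, x_land=56.900, impact vy=-17.194
  bounce: vy ← 0.71·17.194 = 12.208
Arc 3: start y=0.000, vy=12.208 → t=2.491, apex=7.604, x_land=75.685, impact vy=-12.208
  bounce: vy ← 0.71·12.208 = 8.668
Arc 4: start y=0.000, vy=8.668 → t=1.769, apex=3.833, x_land=89.023, impact vy=-8.668
  bounce: vy ← 0.71·8.668 = 6.154
Arc 5: start y=0.000, vy=6.154 → t=1.256, apex=1.932, x_land=98.492, impact vy=-6.154
  bounce: vy ← 0.71·6.154 = 4.369
Arc 6: start y=0.000, vy=4.369 → t=0.892, apex=0.974, x_land=105.215, impact vy=-4.369
  bounce: vy ← 0.71·4.369 = 3.102

1 4.037 29.922 30.442
2 3.509 15.083 56.900
3 2.491 7.604 75.685
4 1.769 3.833 89.023
5 1.256 1.932 98.492
6 0.892 0.974 105.215
final: 105.215 3.102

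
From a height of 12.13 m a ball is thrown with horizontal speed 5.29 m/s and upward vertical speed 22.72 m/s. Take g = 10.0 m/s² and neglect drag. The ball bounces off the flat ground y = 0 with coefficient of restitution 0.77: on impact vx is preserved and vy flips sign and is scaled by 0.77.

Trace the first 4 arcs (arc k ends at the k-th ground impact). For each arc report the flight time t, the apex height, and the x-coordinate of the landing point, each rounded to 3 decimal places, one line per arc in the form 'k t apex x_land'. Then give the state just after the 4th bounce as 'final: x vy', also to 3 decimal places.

Arc 1: start y=12.130, vy=22.720 → t=5.027, apex=37.940, x_land=26.591, impact vy=-27.546
  bounce: vy ← 0.77·27.546 = 21.211
Arc 2: start y=0.000, vy=21.211 → t=4.242, apex=22.495, x_land=49.032, impact vy=-21.211
  bounce: vy ← 0.77·21.211 = 16.332
Arc 3: start y=0.000, vy=16.332 → t=3.266, apex=13.337, x_land=66.311, impact vy=-16.332
  bounce: vy ← 0.77·16.332 = 12.576
Arc 4: start y=0.000, vy=12.576 → t=2.515, apex=7.908, x_land=79.616, impact vy=-12.576
  bounce: vy ← 0.77·12.576 = 9.683

1 5.027 37.940 26.591
2 4.242 22.495 49.032
3 3.266 13.337 66.311
4 2.515 7.908 79.616
final: 79.616 9.683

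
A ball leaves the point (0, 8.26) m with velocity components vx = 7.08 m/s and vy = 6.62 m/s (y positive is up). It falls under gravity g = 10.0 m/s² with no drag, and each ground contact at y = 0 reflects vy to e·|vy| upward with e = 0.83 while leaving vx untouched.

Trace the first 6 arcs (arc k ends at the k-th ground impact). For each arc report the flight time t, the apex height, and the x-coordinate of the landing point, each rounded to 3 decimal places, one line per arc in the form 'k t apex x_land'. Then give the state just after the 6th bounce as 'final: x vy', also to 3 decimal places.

Arc 1: start y=8.260, vy=6.620 → t=2.108, apex=10.451, x_land=14.923, impact vy=-14.458
  bounce: vy ← 0.83·14.458 = 12.000
Arc 2: start y=0.000, vy=12.000 → t=2.400, apex=7.200, x_land=31.915, impact vy=-12.000
  bounce: vy ← 0.83·12.000 = 9.960
Arc 3: start y=0.000, vy=9.960 → t=1.992, apex=4.960, x_land=46.018, impact vy=-9.960
  bounce: vy ← 0.83·9.960 = 8.267
Arc 4: start y=0.000, vy=8.267 → t=1.653, apex=3.417, x_land=57.724, impact vy=-8.267
  bounce: vy ← 0.83·8.267 = 6.861
Arc 5: start y=0.000, vy=6.861 → t=1.372, apex=2.354, x_land=67.439, impact vy=-6.861
  bounce: vy ← 0.83·6.861 = 5.695
Arc 6: start y=0.000, vy=5.695 → t=1.139, apex=1.622, x_land=75.503, impact vy=-5.695
  bounce: vy ← 0.83·5.695 = 4.727

1 2.108 10.451 14.923
2 2.400 7.200 31.915
3 1.992 4.960 46.018
4 1.653 3.417 57.724
5 1.372 2.354 67.439
6 1.139 1.622 75.503
final: 75.503 4.727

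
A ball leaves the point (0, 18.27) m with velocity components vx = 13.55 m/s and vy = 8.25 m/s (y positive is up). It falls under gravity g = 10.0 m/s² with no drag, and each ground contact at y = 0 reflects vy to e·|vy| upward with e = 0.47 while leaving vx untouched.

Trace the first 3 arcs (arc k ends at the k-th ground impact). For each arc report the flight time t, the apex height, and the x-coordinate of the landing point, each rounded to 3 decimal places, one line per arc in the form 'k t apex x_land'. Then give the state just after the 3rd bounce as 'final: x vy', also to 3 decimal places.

1 2.907 21.673 39.390
2 1.957 4.788 65.908
3 0.920 1.058 78.371
final: 78.371 2.162

Arc 1: start y=18.270, vy=8.250 → t=2.907, apex=21.673, x_land=39.390, impact vy=-20.820
  bounce: vy ← 0.47·20.820 = 9.785
Arc 2: start y=0.000, vy=9.785 → t=1.957, apex=4.788, x_land=65.908, impact vy=-9.785
  bounce: vy ← 0.47·9.785 = 4.599
Arc 3: start y=0.000, vy=4.599 → t=0.920, apex=1.058, x_land=78.371, impact vy=-4.599
  bounce: vy ← 0.47·4.599 = 2.162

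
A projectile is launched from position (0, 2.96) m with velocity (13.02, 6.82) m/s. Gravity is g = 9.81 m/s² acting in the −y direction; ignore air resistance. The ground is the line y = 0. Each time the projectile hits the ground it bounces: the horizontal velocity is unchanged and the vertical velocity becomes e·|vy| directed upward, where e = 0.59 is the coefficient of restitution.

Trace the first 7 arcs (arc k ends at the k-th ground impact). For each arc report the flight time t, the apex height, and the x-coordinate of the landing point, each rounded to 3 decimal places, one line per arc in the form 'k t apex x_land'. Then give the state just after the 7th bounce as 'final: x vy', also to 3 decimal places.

Arc 1: start y=2.960, vy=6.820 → t=1.738, apex=5.331, x_land=22.625, impact vy=-10.227
  bounce: vy ← 0.59·10.227 = 6.034
Arc 2: start y=0.000, vy=6.034 → t=1.230, apex=1.856, x_land=38.641, impact vy=-6.034
  bounce: vy ← 0.59·6.034 = 3.560
Arc 3: start y=0.000, vy=3.560 → t=0.726, apex=0.646, x_land=48.091, impact vy=-3.560
  bounce: vy ← 0.59·3.560 = 2.100
Arc 4: start y=0.000, vy=2.100 → t=0.428, apex=0.225, x_land=53.666, impact vy=-2.100
  bounce: vy ← 0.59·2.100 = 1.239
Arc 5: start y=0.000, vy=1.239 → t=0.253, apex=0.078, x_land=56.956, impact vy=-1.239
  bounce: vy ← 0.59·1.239 = 0.731
Arc 6: start y=0.000, vy=0.731 → t=0.149, apex=0.027, x_land=58.896, impact vy=-0.731
  bounce: vy ← 0.59·0.731 = 0.431
Arc 7: start y=0.000, vy=0.431 → t=0.088, apex=0.009, x_land=60.041, impact vy=-0.431
  bounce: vy ← 0.59·0.431 = 0.255

1 1.738 5.331 22.625
2 1.230 1.856 38.641
3 0.726 0.646 48.091
4 0.428 0.225 53.666
5 0.253 0.078 56.956
6 0.149 0.027 58.896
7 0.088 0.009 60.041
final: 60.041 0.255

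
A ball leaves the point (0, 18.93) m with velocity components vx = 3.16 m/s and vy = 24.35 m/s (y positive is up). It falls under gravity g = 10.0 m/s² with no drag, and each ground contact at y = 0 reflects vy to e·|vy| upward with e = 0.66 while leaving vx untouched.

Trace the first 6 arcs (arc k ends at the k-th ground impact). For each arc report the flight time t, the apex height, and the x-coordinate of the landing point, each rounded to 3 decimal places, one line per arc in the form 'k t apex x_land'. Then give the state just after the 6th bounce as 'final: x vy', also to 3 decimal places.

Arc 1: start y=18.930, vy=24.350 → t=5.552, apex=48.576, x_land=17.544, impact vy=-31.169
  bounce: vy ← 0.66·31.169 = 20.572
Arc 2: start y=0.000, vy=20.572 → t=4.114, apex=21.160, x_land=30.545, impact vy=-20.572
  bounce: vy ← 0.66·20.572 = 13.577
Arc 3: start y=0.000, vy=13.577 → t=2.715, apex=9.217, x_land=39.126, impact vy=-13.577
  bounce: vy ← 0.66·13.577 = 8.961
Arc 4: start y=0.000, vy=8.961 → t=1.792, apex=4.015, x_land=44.790, impact vy=-8.961
  bounce: vy ← 0.66·8.961 = 5.914
Arc 5: start y=0.000, vy=5.914 → t=1.183, apex=1.749, x_land=48.527, impact vy=-5.914
  bounce: vy ← 0.66·5.914 = 3.903
Arc 6: start y=0.000, vy=3.903 → t=0.781, apex=0.762, x_land=50.994, impact vy=-3.903
  bounce: vy ← 0.66·3.903 = 2.576

1 5.552 48.576 17.544
2 4.114 21.160 30.545
3 2.715 9.217 39.126
4 1.792 4.015 44.790
5 1.183 1.749 48.527
6 0.781 0.762 50.994
final: 50.994 2.576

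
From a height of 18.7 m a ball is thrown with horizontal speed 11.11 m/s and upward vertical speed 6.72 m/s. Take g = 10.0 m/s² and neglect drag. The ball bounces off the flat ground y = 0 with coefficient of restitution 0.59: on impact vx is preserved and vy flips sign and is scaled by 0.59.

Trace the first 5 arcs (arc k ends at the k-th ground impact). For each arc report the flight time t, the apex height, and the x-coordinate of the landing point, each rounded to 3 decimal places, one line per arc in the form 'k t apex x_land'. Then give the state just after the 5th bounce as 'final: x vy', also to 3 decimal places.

Arc 1: start y=18.700, vy=6.720 → t=2.719, apex=20.958, x_land=30.212, impact vy=-20.473
  bounce: vy ← 0.59·20.473 = 12.079
Arc 2: start y=0.000, vy=12.079 → t=2.416, apex=7.295, x_land=57.052, impact vy=-12.079
  bounce: vy ← 0.59·12.079 = 7.127
Arc 3: start y=0.000, vy=7.127 → t=1.425, apex=2.540, x_land=72.888, impact vy=-7.127
  bounce: vy ← 0.59·7.127 = 4.205
Arc 4: start y=0.000, vy=4.205 → t=0.841, apex=0.884, x_land=82.231, impact vy=-4.205
  bounce: vy ← 0.59·4.205 = 2.481
Arc 5: start y=0.000, vy=2.481 → t=0.496, apex=0.308, x_land=87.743, impact vy=-2.481
  bounce: vy ← 0.59·2.481 = 1.464

1 2.719 20.958 30.212
2 2.416 7.295 57.052
3 1.425 2.540 72.888
4 0.841 0.884 82.231
5 0.496 0.308 87.743
final: 87.743 1.464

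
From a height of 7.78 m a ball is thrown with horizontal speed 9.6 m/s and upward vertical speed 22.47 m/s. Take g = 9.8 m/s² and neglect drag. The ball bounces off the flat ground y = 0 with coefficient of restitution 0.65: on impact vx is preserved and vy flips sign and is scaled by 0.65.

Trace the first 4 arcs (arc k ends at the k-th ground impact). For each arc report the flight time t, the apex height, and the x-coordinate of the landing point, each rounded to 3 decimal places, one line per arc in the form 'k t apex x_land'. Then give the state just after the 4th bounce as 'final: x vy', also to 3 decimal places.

1 4.909 33.540 47.128
2 3.401 14.171 79.779
3 2.211 5.987 101.002
4 1.437 2.530 114.797
final: 114.797 4.577

Arc 1: start y=7.780, vy=22.470 → t=4.909, apex=33.540, x_land=47.128, impact vy=-25.640
  bounce: vy ← 0.65·25.640 = 16.666
Arc 2: start y=0.000, vy=16.666 → t=3.401, apex=14.171, x_land=79.779, impact vy=-16.666
  bounce: vy ← 0.65·16.666 = 10.833
Arc 3: start y=0.000, vy=10.833 → t=2.211, apex=5.987, x_land=101.002, impact vy=-10.833
  bounce: vy ← 0.65·10.833 = 7.041
Arc 4: start y=0.000, vy=7.041 → t=1.437, apex=2.530, x_land=114.797, impact vy=-7.041
  bounce: vy ← 0.65·7.041 = 4.577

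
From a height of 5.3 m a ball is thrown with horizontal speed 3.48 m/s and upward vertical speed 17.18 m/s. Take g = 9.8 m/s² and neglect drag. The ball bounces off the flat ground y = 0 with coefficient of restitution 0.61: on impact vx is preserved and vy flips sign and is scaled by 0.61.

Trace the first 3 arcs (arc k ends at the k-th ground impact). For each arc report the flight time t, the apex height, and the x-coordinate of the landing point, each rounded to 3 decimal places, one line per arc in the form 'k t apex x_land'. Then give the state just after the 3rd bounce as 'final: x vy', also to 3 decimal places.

1 3.791 20.359 13.194
2 2.487 7.576 21.848
3 1.517 2.819 27.127
final: 27.127 4.534

Arc 1: start y=5.300, vy=17.180 → t=3.791, apex=20.359, x_land=13.194, impact vy=-19.976
  bounce: vy ← 0.61·19.976 = 12.185
Arc 2: start y=0.000, vy=12.185 → t=2.487, apex=7.576, x_land=21.848, impact vy=-12.185
  bounce: vy ← 0.61·12.185 = 7.433
Arc 3: start y=0.000, vy=7.433 → t=1.517, apex=2.819, x_land=27.127, impact vy=-7.433
  bounce: vy ← 0.61·7.433 = 4.534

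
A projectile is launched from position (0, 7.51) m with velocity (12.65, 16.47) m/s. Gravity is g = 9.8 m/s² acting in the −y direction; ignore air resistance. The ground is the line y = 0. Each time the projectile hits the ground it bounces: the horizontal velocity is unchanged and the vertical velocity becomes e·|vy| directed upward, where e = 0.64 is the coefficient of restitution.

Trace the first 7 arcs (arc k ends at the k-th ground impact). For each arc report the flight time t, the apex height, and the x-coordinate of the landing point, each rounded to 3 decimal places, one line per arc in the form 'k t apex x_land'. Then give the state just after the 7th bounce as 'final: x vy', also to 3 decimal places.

Arc 1: start y=7.510, vy=16.470 → t=3.768, apex=21.350, x_land=47.665, impact vy=-20.456
  bounce: vy ← 0.64·20.456 = 13.092
Arc 2: start y=0.000, vy=13.092 → t=2.672, apex=8.745, x_land=81.464, impact vy=-13.092
  bounce: vy ← 0.64·13.092 = 8.379
Arc 3: start y=0.000, vy=8.379 → t=1.710, apex=3.582, x_land=103.095, impact vy=-8.379
  bounce: vy ← 0.64·8.379 = 5.362
Arc 4: start y=0.000, vy=5.362 → t=1.094, apex=1.467, x_land=116.939, impact vy=-5.362
  bounce: vy ← 0.64·5.362 = 3.432
Arc 5: start y=0.000, vy=3.432 → t=0.700, apex=0.601, x_land=125.799, impact vy=-3.432
  bounce: vy ← 0.64·3.432 = 2.196
Arc 6: start y=0.000, vy=2.196 → t=0.448, apex=0.246, x_land=131.469, impact vy=-2.196
  bounce: vy ← 0.64·2.196 = 1.406
Arc 7: start y=0.000, vy=1.406 → t=0.287, apex=0.101, x_land=135.098, impact vy=-1.406
  bounce: vy ← 0.64·1.406 = 0.900

1 3.768 21.350 47.665
2 2.672 8.745 81.464
3 1.710 3.582 103.095
4 1.094 1.467 116.939
5 0.700 0.601 125.799
6 0.448 0.246 131.469
7 0.287 0.101 135.098
final: 135.098 0.900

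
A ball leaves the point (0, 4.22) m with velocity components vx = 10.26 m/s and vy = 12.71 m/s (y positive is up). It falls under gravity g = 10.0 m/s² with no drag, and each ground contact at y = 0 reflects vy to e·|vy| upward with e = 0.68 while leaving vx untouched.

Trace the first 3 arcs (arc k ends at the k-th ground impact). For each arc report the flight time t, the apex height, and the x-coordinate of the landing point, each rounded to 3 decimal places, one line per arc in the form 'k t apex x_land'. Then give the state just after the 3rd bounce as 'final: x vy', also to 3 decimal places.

1 2.839 12.297 29.131
2 2.133 5.686 51.014
3 1.450 2.629 65.894
final: 65.894 4.931

Arc 1: start y=4.220, vy=12.710 → t=2.839, apex=12.297, x_land=29.131, impact vy=-15.683
  bounce: vy ← 0.68·15.683 = 10.664
Arc 2: start y=0.000, vy=10.664 → t=2.133, apex=5.686, x_land=51.014, impact vy=-10.664
  bounce: vy ← 0.68·10.664 = 7.252
Arc 3: start y=0.000, vy=7.252 → t=1.450, apex=2.629, x_land=65.894, impact vy=-7.252
  bounce: vy ← 0.68·7.252 = 4.931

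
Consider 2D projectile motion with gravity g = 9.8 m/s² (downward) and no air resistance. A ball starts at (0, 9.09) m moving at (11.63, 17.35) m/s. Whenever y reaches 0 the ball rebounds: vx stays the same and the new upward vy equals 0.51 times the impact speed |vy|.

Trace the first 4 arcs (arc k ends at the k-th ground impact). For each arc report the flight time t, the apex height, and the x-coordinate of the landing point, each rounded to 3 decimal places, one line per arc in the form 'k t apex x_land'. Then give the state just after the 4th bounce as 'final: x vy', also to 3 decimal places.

1 4.004 24.448 46.568
2 2.278 6.359 73.065
3 1.162 1.654 86.579
4 0.593 0.430 93.471
final: 93.471 1.481

Arc 1: start y=9.090, vy=17.350 → t=4.004, apex=24.448, x_land=46.568, impact vy=-21.890
  bounce: vy ← 0.51·21.890 = 11.164
Arc 2: start y=0.000, vy=11.164 → t=2.278, apex=6.359, x_land=73.065, impact vy=-11.164
  bounce: vy ← 0.51·11.164 = 5.694
Arc 3: start y=0.000, vy=5.694 → t=1.162, apex=1.654, x_land=86.579, impact vy=-5.694
  bounce: vy ← 0.51·5.694 = 2.904
Arc 4: start y=0.000, vy=2.904 → t=0.593, apex=0.430, x_land=93.471, impact vy=-2.904
  bounce: vy ← 0.51·2.904 = 1.481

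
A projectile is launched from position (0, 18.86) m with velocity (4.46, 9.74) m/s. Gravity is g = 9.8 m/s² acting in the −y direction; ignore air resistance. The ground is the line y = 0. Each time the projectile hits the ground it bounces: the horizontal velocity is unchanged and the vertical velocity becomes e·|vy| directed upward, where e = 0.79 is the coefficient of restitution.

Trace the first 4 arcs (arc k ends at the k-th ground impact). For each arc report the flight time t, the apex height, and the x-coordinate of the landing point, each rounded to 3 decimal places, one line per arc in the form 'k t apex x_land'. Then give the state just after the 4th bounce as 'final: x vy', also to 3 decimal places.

Arc 1: start y=18.860, vy=9.740 → t=3.193, apex=23.700, x_land=14.241, impact vy=-21.553
  bounce: vy ← 0.79·21.553 = 17.027
Arc 2: start y=0.000, vy=17.027 → t=3.475, apex=14.791, x_land=29.739, impact vy=-17.027
  bounce: vy ← 0.79·17.027 = 13.451
Arc 3: start y=0.000, vy=13.451 → t=2.745, apex=9.231, x_land=41.982, impact vy=-13.451
  bounce: vy ← 0.79·13.451 = 10.626
Arc 4: start y=0.000, vy=10.626 → t=2.169, apex=5.761, x_land=51.655, impact vy=-10.626
  bounce: vy ← 0.79·10.626 = 8.395

1 3.193 23.700 14.241
2 3.475 14.791 29.739
3 2.745 9.231 41.982
4 2.169 5.761 51.655
final: 51.655 8.395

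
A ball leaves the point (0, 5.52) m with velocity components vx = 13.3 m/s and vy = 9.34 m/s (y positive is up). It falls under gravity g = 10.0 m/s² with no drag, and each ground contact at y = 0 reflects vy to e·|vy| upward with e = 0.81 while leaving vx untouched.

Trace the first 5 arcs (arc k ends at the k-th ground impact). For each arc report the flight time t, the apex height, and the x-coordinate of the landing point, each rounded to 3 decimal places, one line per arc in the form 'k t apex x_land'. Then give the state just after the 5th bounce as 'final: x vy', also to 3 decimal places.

1 2.340 9.882 31.120
2 2.277 6.483 61.410
3 1.845 4.254 85.945
4 1.494 2.791 105.818
5 1.210 1.831 121.915
final: 121.915 4.902

Arc 1: start y=5.520, vy=9.340 → t=2.340, apex=9.882, x_land=31.120, impact vy=-14.058
  bounce: vy ← 0.81·14.058 = 11.387
Arc 2: start y=0.000, vy=11.387 → t=2.277, apex=6.483, x_land=61.410, impact vy=-11.387
  bounce: vy ← 0.81·11.387 = 9.224
Arc 3: start y=0.000, vy=9.224 → t=1.845, apex=4.254, x_land=85.945, impact vy=-9.224
  bounce: vy ← 0.81·9.224 = 7.471
Arc 4: start y=0.000, vy=7.471 → t=1.494, apex=2.791, x_land=105.818, impact vy=-7.471
  bounce: vy ← 0.81·7.471 = 6.052
Arc 5: start y=0.000, vy=6.052 → t=1.210, apex=1.831, x_land=121.915, impact vy=-6.052
  bounce: vy ← 0.81·6.052 = 4.902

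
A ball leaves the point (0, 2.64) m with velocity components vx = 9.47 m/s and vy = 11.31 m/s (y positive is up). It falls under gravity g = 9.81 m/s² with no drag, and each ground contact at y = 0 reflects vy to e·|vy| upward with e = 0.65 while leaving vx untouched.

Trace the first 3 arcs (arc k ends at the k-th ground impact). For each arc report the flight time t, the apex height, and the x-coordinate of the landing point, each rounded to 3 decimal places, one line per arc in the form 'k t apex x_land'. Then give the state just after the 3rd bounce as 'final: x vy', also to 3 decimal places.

Arc 1: start y=2.640, vy=11.310 → t=2.519, apex=9.160, x_land=23.859, impact vy=-13.406
  bounce: vy ← 0.65·13.406 = 8.714
Arc 2: start y=0.000, vy=8.714 → t=1.776, apex=3.870, x_land=40.683, impact vy=-8.714
  bounce: vy ← 0.65·8.714 = 5.664
Arc 3: start y=0.000, vy=5.664 → t=1.155, apex=1.635, x_land=51.618, impact vy=-5.664
  bounce: vy ← 0.65·5.664 = 3.682

1 2.519 9.160 23.859
2 1.776 3.870 40.683
3 1.155 1.635 51.618
final: 51.618 3.682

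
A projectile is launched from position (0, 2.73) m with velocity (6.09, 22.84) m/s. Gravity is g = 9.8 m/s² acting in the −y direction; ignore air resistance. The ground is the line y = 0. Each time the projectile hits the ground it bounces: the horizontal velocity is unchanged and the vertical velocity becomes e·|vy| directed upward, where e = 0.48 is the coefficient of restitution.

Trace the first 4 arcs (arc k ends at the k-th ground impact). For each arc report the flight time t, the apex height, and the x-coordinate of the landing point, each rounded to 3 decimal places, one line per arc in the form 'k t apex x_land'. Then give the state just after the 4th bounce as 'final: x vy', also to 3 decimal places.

Arc 1: start y=2.730, vy=22.840 → t=4.778, apex=29.346, x_land=29.097, impact vy=-23.983
  bounce: vy ← 0.48·23.983 = 11.512
Arc 2: start y=0.000, vy=11.512 → t=2.349, apex=6.761, x_land=43.404, impact vy=-11.512
  bounce: vy ← 0.48·11.512 = 5.526
Arc 3: start y=0.000, vy=5.526 → t=1.128, apex=1.558, x_land=50.272, impact vy=-5.526
  bounce: vy ← 0.48·5.526 = 2.652
Arc 4: start y=0.000, vy=2.652 → t=0.541, apex=0.359, x_land=53.568, impact vy=-2.652
  bounce: vy ← 0.48·2.652 = 1.273

1 4.778 29.346 29.097
2 2.349 6.761 43.404
3 1.128 1.558 50.272
4 0.541 0.359 53.568
final: 53.568 1.273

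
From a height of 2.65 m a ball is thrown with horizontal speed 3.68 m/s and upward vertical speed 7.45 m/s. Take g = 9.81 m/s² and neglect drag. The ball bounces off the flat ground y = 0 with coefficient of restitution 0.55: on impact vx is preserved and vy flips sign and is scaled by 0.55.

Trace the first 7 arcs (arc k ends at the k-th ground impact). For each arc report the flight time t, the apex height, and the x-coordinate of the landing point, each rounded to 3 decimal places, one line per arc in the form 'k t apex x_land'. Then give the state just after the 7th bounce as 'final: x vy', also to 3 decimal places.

1 1.816 5.479 6.684
2 1.163 1.657 10.962
3 0.639 0.501 13.315
4 0.352 0.152 14.609
5 0.193 0.046 15.321
6 0.106 0.014 15.713
7 0.059 0.004 15.928
final: 15.928 0.158

Arc 1: start y=2.650, vy=7.450 → t=1.816, apex=5.479, x_land=6.684, impact vy=-10.368
  bounce: vy ← 0.55·10.368 = 5.702
Arc 2: start y=0.000, vy=5.702 → t=1.163, apex=1.657, x_land=10.962, impact vy=-5.702
  bounce: vy ← 0.55·5.702 = 3.136
Arc 3: start y=0.000, vy=3.136 → t=0.639, apex=0.501, x_land=13.315, impact vy=-3.136
  bounce: vy ← 0.55·3.136 = 1.725
Arc 4: start y=0.000, vy=1.725 → t=0.352, apex=0.152, x_land=14.609, impact vy=-1.725
  bounce: vy ← 0.55·1.725 = 0.949
Arc 5: start y=0.000, vy=0.949 → t=0.193, apex=0.046, x_land=15.321, impact vy=-0.949
  bounce: vy ← 0.55·0.949 = 0.522
Arc 6: start y=0.000, vy=0.522 → t=0.106, apex=0.014, x_land=15.713, impact vy=-0.522
  bounce: vy ← 0.55·0.522 = 0.287
Arc 7: start y=0.000, vy=0.287 → t=0.059, apex=0.004, x_land=15.928, impact vy=-0.287
  bounce: vy ← 0.55·0.287 = 0.158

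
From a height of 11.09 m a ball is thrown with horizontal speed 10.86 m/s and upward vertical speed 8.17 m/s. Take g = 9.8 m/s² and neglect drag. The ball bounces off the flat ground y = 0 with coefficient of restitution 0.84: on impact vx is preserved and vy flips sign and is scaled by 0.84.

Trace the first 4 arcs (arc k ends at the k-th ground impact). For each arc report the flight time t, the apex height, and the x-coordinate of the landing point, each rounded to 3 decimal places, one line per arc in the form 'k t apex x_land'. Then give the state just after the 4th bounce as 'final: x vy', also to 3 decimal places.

Arc 1: start y=11.090, vy=8.170 → t=2.554, apex=14.496, x_land=27.733, impact vy=-16.856
  bounce: vy ← 0.84·16.856 = 14.159
Arc 2: start y=0.000, vy=14.159 → t=2.890, apex=10.228, x_land=59.113, impact vy=-14.159
  bounce: vy ← 0.84·14.159 = 11.893
Arc 3: start y=0.000, vy=11.893 → t=2.427, apex=7.217, x_land=85.472, impact vy=-11.893
  bounce: vy ← 0.84·11.893 = 9.990
Arc 4: start y=0.000, vy=9.990 → t=2.039, apex=5.092, x_land=107.614, impact vy=-9.990
  bounce: vy ← 0.84·9.990 = 8.392

1 2.554 14.496 27.733
2 2.890 10.228 59.113
3 2.427 7.217 85.472
4 2.039 5.092 107.614
final: 107.614 8.392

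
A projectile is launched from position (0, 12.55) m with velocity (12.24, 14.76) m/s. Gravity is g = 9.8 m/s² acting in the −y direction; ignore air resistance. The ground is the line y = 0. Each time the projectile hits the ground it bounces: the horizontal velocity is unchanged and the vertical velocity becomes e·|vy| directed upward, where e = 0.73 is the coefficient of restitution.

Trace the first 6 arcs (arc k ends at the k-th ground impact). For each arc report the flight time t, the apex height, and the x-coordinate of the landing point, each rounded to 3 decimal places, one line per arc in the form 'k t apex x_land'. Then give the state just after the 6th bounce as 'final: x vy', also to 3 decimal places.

Arc 1: start y=12.550, vy=14.760 → t=3.704, apex=23.665, x_land=45.334, impact vy=-21.537
  bounce: vy ← 0.73·21.537 = 15.722
Arc 2: start y=0.000, vy=15.722 → t=3.209, apex=12.611, x_land=84.607, impact vy=-15.722
  bounce: vy ← 0.73·15.722 = 11.477
Arc 3: start y=0.000, vy=11.477 → t=2.342, apex=6.720, x_land=113.276, impact vy=-11.477
  bounce: vy ← 0.73·11.477 = 8.378
Arc 4: start y=0.000, vy=8.378 → t=1.710, apex=3.581, x_land=134.204, impact vy=-8.378
  bounce: vy ← 0.73·8.378 = 6.116
Arc 5: start y=0.000, vy=6.116 → t=1.248, apex=1.909, x_land=149.482, impact vy=-6.116
  bounce: vy ← 0.73·6.116 = 4.465
Arc 6: start y=0.000, vy=4.465 → t=0.911, apex=1.017, x_land=160.635, impact vy=-4.465
  bounce: vy ← 0.73·4.465 = 3.259

1 3.704 23.665 45.334
2 3.209 12.611 84.607
3 2.342 6.720 113.276
4 1.710 3.581 134.204
5 1.248 1.909 149.482
6 0.911 1.017 160.635
final: 160.635 3.259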